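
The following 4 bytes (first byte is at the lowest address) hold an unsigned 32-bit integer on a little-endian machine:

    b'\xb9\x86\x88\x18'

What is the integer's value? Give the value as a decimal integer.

411600569

In little-endian order the low byte comes first in memory.
Reassemble most-significant byte first: 18 88 86 B9 → 0x188886B9.
0x188886B9 = 411600569.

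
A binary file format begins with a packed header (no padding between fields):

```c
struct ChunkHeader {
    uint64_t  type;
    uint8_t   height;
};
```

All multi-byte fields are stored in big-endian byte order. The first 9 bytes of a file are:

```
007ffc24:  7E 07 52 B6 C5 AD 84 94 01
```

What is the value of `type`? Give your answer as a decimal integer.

9081318118569903252

`type` is the first field, at byte offset 0, occupying 8 bytes.
Bytes at offsets 0..7: 7E 07 52 B6 C5 AD 84 94.
Big-endian stores the most-significant byte at the lowest address.
The bytes are already most-significant first: 0x7E0752B6C5AD8494.
0x7E0752B6C5AD8494 = 9081318118569903252.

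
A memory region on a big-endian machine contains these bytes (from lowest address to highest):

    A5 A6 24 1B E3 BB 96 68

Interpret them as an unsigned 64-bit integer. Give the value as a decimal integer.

11936267564595517032

Big-endian stores the most-significant byte at the lowest address.
The bytes are already most-significant first: 0xA5A6241BE3BB9668.
0xA5A6241BE3BB9668 = 11936267564595517032.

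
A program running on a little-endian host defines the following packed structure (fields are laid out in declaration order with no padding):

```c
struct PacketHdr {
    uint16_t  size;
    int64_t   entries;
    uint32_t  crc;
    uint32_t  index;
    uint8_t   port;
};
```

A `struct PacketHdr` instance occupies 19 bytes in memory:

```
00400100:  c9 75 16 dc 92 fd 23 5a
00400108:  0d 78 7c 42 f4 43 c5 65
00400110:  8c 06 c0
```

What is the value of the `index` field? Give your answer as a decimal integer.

`index` follows `size` (2 B), `entries` (8 B), `crc` (4 B), so it starts at offset 2 + 8 + 4 = 14 and occupies 4 bytes.
Bytes at offsets 14..17: C5 65 8C 06.
In little-endian order the low byte comes first in memory.
Reassemble most-significant byte first: 06 8C 65 C5 → 0x068C65C5.
0x068C65C5 = 109864389.

109864389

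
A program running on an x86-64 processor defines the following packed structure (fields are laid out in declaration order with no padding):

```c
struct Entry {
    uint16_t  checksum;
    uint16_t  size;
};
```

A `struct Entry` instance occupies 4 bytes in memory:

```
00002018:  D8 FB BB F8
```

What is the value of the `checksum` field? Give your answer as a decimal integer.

`checksum` is the first field, at byte offset 0, occupying 2 bytes.
Bytes at offsets 0..1: D8 FB.
Little-endian: lowest address holds the least-significant byte.
Reassemble most-significant byte first: FB D8 → 0xFBD8.
0xFBD8 = 64472.

64472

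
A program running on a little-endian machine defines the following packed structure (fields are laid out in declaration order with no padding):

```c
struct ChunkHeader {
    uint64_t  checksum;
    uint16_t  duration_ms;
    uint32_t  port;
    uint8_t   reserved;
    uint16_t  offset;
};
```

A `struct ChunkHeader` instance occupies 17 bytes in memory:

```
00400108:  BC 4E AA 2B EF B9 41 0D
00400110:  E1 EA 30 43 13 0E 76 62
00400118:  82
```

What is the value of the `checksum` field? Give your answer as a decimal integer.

955249032860159676

`checksum` is the first field, at byte offset 0, occupying 8 bytes.
Bytes at offsets 0..7: BC 4E AA 2B EF B9 41 0D.
In little-endian order the low byte comes first in memory.
Reassemble most-significant byte first: 0D 41 B9 EF 2B AA 4E BC → 0x0D41B9EF2BAA4EBC.
0x0D41B9EF2BAA4EBC = 955249032860159676.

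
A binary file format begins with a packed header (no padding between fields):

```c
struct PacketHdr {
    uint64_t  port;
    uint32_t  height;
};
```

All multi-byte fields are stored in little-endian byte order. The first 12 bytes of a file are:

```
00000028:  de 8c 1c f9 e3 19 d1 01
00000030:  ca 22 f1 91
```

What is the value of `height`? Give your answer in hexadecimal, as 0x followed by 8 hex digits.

0x91F122CA

`height` follows `port` (8 bytes), so it starts at byte offset 8 and occupies 4 bytes.
Bytes at offsets 8..11: CA 22 F1 91.
Little-endian: lowest address holds the least-significant byte.
Reassemble most-significant byte first: 91 F1 22 CA → 0x91F122CA.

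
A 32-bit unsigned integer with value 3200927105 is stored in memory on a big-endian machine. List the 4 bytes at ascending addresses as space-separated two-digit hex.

3200927105 in hexadecimal, padded to 32 bits, is 0xBECA4581.
Split into bytes (most-significant first): BE CA 45 81.
In big-endian order the high byte comes first in memory.
So the memory order matches the most-significant-first order: BE CA 45 81.

BE CA 45 81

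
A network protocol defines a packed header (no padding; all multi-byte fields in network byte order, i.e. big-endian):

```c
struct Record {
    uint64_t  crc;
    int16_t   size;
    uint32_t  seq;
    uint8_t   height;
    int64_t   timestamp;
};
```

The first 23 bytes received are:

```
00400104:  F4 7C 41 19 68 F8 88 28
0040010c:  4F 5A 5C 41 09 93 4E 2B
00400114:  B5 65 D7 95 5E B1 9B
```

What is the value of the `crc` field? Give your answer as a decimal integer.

17617027419757643816

`crc` is the first field, at byte offset 0, occupying 8 bytes.
Bytes at offsets 0..7: F4 7C 41 19 68 F8 88 28.
Big-endian: lowest address holds the most-significant byte.
The bytes are already most-significant first: 0xF47C411968F88828.
0xF47C411968F88828 = 17617027419757643816.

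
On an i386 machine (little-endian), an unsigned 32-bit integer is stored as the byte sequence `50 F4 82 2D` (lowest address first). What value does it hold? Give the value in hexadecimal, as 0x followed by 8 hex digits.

0x2D82F450

Little-endian stores the least-significant byte at the lowest address.
Reassemble most-significant byte first: 2D 82 F4 50 → 0x2D82F450.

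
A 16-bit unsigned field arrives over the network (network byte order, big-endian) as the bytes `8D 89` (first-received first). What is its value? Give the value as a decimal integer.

36233

In big-endian order the high byte comes first in memory.
The bytes are already most-significant first: 0x8D89.
0x8D89 = 36233.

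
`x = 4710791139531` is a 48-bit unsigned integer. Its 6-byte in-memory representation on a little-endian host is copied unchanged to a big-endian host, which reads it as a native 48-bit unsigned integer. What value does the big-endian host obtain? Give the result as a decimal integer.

223544605755396

4710791139531 in 48-bit hexadecimal is 0x0448D10850CB.
Stored little-endian, the bytes at ascending addresses are CB 50 08 D1 48 04.
Read back as big-endian, the last byte is least significant, giving 0xCB5008D14804.
0xCB5008D14804 = 223544605755396.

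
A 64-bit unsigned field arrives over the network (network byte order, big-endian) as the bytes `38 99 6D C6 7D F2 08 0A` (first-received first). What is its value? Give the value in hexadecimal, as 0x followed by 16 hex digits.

Big-endian stores the most-significant byte at the lowest address.
The bytes are already most-significant first: 0x38996DC67DF2080A.

0x38996DC67DF2080A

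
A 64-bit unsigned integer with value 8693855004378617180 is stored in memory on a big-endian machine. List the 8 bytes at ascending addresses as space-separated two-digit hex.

8693855004378617180 in hexadecimal, padded to 64 bits, is 0x78A6C71080BD555C.
Split into bytes (most-significant first): 78 A6 C7 10 80 BD 55 5C.
In big-endian order the high byte comes first in memory.
So the memory order matches the most-significant-first order: 78 A6 C7 10 80 BD 55 5C.

78 A6 C7 10 80 BD 55 5C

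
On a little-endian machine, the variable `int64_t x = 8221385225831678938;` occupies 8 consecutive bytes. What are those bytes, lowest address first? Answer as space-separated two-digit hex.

DA 83 57 DB 4D 3A 18 72

8221385225831678938 in hexadecimal, padded to 64 bits, is 0x72183A4DDB5783DA.
Split into bytes (most-significant first): 72 18 3A 4D DB 57 83 DA.
Little-endian stores the least-significant byte at the lowest address.
So at ascending addresses the bytes are DA 83 57 DB 4D 3A 18 72.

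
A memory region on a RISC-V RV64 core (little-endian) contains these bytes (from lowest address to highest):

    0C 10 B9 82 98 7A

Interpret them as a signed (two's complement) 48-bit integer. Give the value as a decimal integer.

134795446784012

Little-endian: lowest address holds the least-significant byte.
Reassemble most-significant byte first: 7A 98 82 B9 10 0C → 0x7A9882B9100C.
0x7A9882B9100C = 134795446784012.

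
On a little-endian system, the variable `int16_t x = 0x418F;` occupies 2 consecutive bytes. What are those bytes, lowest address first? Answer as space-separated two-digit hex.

Split into bytes (most-significant first): 41 8F.
In little-endian order the low byte comes first in memory.
So at ascending addresses the bytes are 8F 41.

8F 41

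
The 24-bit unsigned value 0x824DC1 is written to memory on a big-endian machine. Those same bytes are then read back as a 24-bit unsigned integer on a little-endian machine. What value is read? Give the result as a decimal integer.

12668290

Stored big-endian, the bytes at ascending addresses are 82 4D C1.
Read back as little-endian, the first byte is least significant, giving 0xC14D82.
0xC14D82 = 12668290.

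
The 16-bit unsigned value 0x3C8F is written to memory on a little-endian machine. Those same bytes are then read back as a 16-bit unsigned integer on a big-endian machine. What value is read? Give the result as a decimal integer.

Stored little-endian, the bytes at ascending addresses are 8F 3C.
Read back as big-endian, the last byte is least significant, giving 0x8F3C.
0x8F3C = 36668.

36668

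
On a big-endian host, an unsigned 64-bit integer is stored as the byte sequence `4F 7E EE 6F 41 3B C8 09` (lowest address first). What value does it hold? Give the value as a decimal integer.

Big-endian stores the most-significant byte at the lowest address.
The bytes are already most-significant first: 0x4F7EEE6F413BC809.
0x4F7EEE6F413BC809 = 5728277937665067017.

5728277937665067017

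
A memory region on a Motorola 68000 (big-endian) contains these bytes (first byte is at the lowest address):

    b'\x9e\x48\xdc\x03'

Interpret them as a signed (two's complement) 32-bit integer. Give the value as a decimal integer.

Big-endian: lowest address holds the most-significant byte.
The bytes are already most-significant first: 0x9E48DC03.
Top bit is set, so as a signed 32-bit value this is 0x9E48DC03 − 2^32 = -1639392253.

-1639392253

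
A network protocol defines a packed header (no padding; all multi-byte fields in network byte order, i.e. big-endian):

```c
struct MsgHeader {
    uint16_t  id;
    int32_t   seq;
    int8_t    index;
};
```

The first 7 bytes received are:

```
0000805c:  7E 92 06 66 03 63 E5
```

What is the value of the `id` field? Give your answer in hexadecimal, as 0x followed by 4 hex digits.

`id` is the first field, at byte offset 0, occupying 2 bytes.
Bytes at offsets 0..1: 7E 92.
In big-endian order the high byte comes first in memory.
The bytes are already most-significant first: 0x7E92.

0x7E92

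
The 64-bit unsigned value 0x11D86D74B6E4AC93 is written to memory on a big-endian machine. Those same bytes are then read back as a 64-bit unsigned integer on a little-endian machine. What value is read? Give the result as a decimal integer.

Stored big-endian, the bytes at ascending addresses are 11 D8 6D 74 B6 E4 AC 93.
Read back as little-endian, the first byte is least significant, giving 0x93ACE4B6746DD811.
0x93ACE4B6746DD811 = 10641131491858176017.

10641131491858176017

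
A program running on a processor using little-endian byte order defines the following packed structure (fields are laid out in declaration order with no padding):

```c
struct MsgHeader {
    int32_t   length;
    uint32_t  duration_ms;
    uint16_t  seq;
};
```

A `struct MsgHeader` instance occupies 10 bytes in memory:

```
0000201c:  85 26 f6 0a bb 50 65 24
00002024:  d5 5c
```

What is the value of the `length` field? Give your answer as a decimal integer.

183903877

`length` is the first field, at byte offset 0, occupying 4 bytes.
Bytes at offsets 0..3: 85 26 F6 0A.
In little-endian order the low byte comes first in memory.
Reassemble most-significant byte first: 0A F6 26 85 → 0x0AF62685.
0x0AF62685 = 183903877.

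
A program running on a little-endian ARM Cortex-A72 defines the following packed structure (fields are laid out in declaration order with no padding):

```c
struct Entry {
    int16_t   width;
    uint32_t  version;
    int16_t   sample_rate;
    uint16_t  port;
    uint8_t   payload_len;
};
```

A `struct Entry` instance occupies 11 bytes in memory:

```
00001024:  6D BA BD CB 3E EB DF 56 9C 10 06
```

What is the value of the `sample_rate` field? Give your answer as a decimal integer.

22239

`sample_rate` follows `width` (2 B), `version` (4 B), so it starts at offset 2 + 4 = 6 and occupies 2 bytes.
Bytes at offsets 6..7: DF 56.
Little-endian: lowest address holds the least-significant byte.
Reassemble most-significant byte first: 56 DF → 0x56DF.
0x56DF = 22239.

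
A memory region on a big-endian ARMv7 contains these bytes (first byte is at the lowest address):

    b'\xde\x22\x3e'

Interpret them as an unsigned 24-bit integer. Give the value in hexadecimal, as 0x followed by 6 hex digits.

0xDE223E

Big-endian: lowest address holds the most-significant byte.
The bytes are already most-significant first: 0xDE223E.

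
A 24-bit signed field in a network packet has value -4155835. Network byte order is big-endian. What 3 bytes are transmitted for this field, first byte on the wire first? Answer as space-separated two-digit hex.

Two's complement of -4155835 in 24 bits: 4155835 = 0x3F69BB; invert → 0xC09644; add 1 → 0xC09645.
Split into bytes (most-significant first): C0 96 45.
Big-endian stores the most-significant byte at the lowest address.
So the memory order matches the most-significant-first order: C0 96 45.

C0 96 45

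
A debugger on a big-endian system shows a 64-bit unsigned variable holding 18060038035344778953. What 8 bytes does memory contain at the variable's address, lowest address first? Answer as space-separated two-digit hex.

FA A2 24 E8 2E C4 E6 C9

18060038035344778953 in hexadecimal, padded to 64 bits, is 0xFAA224E82EC4E6C9.
Split into bytes (most-significant first): FA A2 24 E8 2E C4 E6 C9.
In big-endian order the high byte comes first in memory.
So the memory order matches the most-significant-first order: FA A2 24 E8 2E C4 E6 C9.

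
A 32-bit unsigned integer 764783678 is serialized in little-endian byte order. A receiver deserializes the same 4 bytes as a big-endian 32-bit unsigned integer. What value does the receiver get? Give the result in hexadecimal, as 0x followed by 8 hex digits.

764783678 in 32-bit hexadecimal is 0x2D95AC3E.
Stored little-endian, the bytes at ascending addresses are 3E AC 95 2D.
Read back as big-endian, the last byte is least significant, giving 0x3EAC952D.

0x3EAC952D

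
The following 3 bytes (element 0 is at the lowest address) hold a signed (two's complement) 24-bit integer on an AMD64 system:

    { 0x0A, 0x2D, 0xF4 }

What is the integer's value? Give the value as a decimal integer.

-774902

Little-endian stores the least-significant byte at the lowest address.
Reassemble most-significant byte first: F4 2D 0A → 0xF42D0A.
Top bit is set, so as a signed 24-bit value this is 0xF42D0A − 2^24 = -774902.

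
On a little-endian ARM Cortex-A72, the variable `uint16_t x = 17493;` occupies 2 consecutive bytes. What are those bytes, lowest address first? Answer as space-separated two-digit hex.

55 44

17493 in hexadecimal, padded to 16 bits, is 0x4455.
Split into bytes (most-significant first): 44 55.
Little-endian: lowest address holds the least-significant byte.
So at ascending addresses the bytes are 55 44.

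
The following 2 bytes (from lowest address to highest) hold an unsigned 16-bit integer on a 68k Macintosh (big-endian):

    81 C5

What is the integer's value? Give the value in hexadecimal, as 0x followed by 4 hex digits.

0x81C5

Big-endian stores the most-significant byte at the lowest address.
The bytes are already most-significant first: 0x81C5.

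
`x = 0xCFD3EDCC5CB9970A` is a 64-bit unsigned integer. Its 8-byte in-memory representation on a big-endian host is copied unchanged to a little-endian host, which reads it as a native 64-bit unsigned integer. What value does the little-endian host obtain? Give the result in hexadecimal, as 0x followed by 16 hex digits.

Stored big-endian, the bytes at ascending addresses are CF D3 ED CC 5C B9 97 0A.
Read back as little-endian, the first byte is least significant, giving 0x0A97B95CCCEDD3CF.

0x0A97B95CCCEDD3CF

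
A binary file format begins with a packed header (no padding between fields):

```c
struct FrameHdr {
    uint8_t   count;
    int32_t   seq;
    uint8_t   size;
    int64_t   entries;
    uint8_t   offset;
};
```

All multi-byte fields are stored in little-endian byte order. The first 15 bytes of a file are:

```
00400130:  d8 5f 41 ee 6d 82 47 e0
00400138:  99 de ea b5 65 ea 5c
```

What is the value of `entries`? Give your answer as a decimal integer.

-1556638075825037241

`entries` follows `count` (1 B), `seq` (4 B), `size` (1 B), so it starts at offset 1 + 4 + 1 = 6 and occupies 8 bytes.
Bytes at offsets 6..13: 47 E0 99 DE EA B5 65 EA.
Little-endian: lowest address holds the least-significant byte.
Reassemble most-significant byte first: EA 65 B5 EA DE 99 E0 47 → 0xEA65B5EADE99E047.
Top bit is set, so as a signed 64-bit value this is 0xEA65B5EADE99E047 − 2^64 = -1556638075825037241.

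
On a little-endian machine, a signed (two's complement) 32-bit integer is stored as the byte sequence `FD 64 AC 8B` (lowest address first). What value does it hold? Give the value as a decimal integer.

-1951636227

Little-endian: lowest address holds the least-significant byte.
Reassemble most-significant byte first: 8B AC 64 FD → 0x8BAC64FD.
Top bit is set, so as a signed 32-bit value this is 0x8BAC64FD − 2^32 = -1951636227.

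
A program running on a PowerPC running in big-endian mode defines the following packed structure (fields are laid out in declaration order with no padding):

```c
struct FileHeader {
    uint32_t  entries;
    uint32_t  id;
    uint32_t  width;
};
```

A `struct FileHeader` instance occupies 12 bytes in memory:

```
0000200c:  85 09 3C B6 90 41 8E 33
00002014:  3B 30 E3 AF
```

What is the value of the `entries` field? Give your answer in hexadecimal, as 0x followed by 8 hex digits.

0x85093CB6

`entries` is the first field, at byte offset 0, occupying 4 bytes.
Bytes at offsets 0..3: 85 09 3C B6.
Big-endian stores the most-significant byte at the lowest address.
The bytes are already most-significant first: 0x85093CB6.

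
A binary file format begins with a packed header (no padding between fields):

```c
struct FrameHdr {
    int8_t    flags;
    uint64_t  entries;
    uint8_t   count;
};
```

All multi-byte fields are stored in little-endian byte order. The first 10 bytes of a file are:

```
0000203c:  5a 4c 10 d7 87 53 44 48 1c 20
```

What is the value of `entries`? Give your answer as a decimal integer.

2037953956937142348

`entries` follows `flags` (1 byte), so it starts at byte offset 1 and occupies 8 bytes.
Bytes at offsets 1..8: 4C 10 D7 87 53 44 48 1C.
In little-endian order the low byte comes first in memory.
Reassemble most-significant byte first: 1C 48 44 53 87 D7 10 4C → 0x1C48445387D7104C.
0x1C48445387D7104C = 2037953956937142348.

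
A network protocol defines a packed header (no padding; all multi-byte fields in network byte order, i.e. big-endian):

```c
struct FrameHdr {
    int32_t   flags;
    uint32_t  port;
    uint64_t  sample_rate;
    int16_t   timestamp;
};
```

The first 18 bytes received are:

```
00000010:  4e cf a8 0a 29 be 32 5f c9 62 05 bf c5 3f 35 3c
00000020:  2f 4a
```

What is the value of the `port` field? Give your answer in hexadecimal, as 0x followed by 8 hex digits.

`port` follows `flags` (4 bytes), so it starts at byte offset 4 and occupies 4 bytes.
Bytes at offsets 4..7: 29 BE 32 5F.
In big-endian order the high byte comes first in memory.
The bytes are already most-significant first: 0x29BE325F.

0x29BE325F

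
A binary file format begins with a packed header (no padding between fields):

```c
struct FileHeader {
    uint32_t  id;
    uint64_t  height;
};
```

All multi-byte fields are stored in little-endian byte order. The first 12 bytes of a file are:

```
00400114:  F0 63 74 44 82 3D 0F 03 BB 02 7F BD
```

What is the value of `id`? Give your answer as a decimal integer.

1148478448

`id` is the first field, at byte offset 0, occupying 4 bytes.
Bytes at offsets 0..3: F0 63 74 44.
In little-endian order the low byte comes first in memory.
Reassemble most-significant byte first: 44 74 63 F0 → 0x447463F0.
0x447463F0 = 1148478448.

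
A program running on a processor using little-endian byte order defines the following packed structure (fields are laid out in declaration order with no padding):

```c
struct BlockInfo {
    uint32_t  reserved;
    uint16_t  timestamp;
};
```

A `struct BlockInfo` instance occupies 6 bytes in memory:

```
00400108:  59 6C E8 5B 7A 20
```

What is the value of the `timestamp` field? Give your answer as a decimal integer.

`timestamp` follows `reserved` (4 bytes), so it starts at byte offset 4 and occupies 2 bytes.
Bytes at offsets 4..5: 7A 20.
Little-endian: lowest address holds the least-significant byte.
Reassemble most-significant byte first: 20 7A → 0x207A.
0x207A = 8314.

8314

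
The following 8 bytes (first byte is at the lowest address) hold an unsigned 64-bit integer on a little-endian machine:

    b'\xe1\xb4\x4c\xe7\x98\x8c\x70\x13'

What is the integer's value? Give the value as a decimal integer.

1400774072455705825

Little-endian: lowest address holds the least-significant byte.
Reassemble most-significant byte first: 13 70 8C 98 E7 4C B4 E1 → 0x13708C98E74CB4E1.
0x13708C98E74CB4E1 = 1400774072455705825.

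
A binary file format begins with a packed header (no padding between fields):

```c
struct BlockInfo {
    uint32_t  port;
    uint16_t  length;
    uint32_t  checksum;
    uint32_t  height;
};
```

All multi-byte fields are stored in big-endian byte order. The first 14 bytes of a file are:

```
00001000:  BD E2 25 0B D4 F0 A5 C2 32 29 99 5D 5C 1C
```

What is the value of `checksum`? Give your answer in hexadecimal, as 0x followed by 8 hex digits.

0xA5C23229

`checksum` follows `port` (4 B), `length` (2 B), so it starts at offset 4 + 2 = 6 and occupies 4 bytes.
Bytes at offsets 6..9: A5 C2 32 29.
Big-endian: lowest address holds the most-significant byte.
The bytes are already most-significant first: 0xA5C23229.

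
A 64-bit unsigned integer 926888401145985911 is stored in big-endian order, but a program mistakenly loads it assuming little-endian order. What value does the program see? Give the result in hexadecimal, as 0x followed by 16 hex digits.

926888401145985911 in 64-bit hexadecimal is 0x0CDCF81708BC7B77.
Stored big-endian, the bytes at ascending addresses are 0C DC F8 17 08 BC 7B 77.
Read back as little-endian, the first byte is least significant, giving 0x777BBC0817F8DC0C.

0x777BBC0817F8DC0C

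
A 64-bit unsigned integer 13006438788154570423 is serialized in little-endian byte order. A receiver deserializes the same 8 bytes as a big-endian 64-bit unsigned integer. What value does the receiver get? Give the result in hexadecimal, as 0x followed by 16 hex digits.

13006438788154570423 in 64-bit hexadecimal is 0xB480272AB0D0B6B7.
Stored little-endian, the bytes at ascending addresses are B7 B6 D0 B0 2A 27 80 B4.
Read back as big-endian, the last byte is least significant, giving 0xB7B6D0B02A2780B4.

0xB7B6D0B02A2780B4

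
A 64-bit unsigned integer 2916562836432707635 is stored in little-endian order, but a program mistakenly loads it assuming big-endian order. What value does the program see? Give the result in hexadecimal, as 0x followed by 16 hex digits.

2916562836432707635 in 64-bit hexadecimal is 0x2879B67276AD6033.
Stored little-endian, the bytes at ascending addresses are 33 60 AD 76 72 B6 79 28.
Read back as big-endian, the last byte is least significant, giving 0x3360AD7672B67928.

0x3360AD7672B67928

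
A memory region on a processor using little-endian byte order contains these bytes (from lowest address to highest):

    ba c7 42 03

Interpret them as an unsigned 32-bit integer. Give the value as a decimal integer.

54708154

In little-endian order the low byte comes first in memory.
Reassemble most-significant byte first: 03 42 C7 BA → 0x0342C7BA.
0x0342C7BA = 54708154.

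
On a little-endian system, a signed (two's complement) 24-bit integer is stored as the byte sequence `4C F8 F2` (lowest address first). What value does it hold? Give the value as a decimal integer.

Little-endian: lowest address holds the least-significant byte.
Reassemble most-significant byte first: F2 F8 4C → 0xF2F84C.
Top bit is set, so as a signed 24-bit value this is 0xF2F84C − 2^24 = -853940.

-853940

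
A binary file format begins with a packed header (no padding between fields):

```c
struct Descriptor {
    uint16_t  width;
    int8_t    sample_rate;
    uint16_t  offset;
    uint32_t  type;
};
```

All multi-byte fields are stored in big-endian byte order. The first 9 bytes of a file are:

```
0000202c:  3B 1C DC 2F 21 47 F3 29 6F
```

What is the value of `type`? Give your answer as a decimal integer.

`type` follows `width` (2 B), `sample_rate` (1 B), `offset` (2 B), so it starts at offset 2 + 1 + 2 = 5 and occupies 4 bytes.
Bytes at offsets 5..8: 47 F3 29 6F.
In big-endian order the high byte comes first in memory.
The bytes are already most-significant first: 0x47F3296F.
0x47F3296F = 1207118191.

1207118191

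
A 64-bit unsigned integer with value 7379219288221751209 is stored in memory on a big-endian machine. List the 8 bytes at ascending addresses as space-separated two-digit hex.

7379219288221751209 in hexadecimal, padded to 64 bits, is 0x666840D88A2B17A9.
Split into bytes (most-significant first): 66 68 40 D8 8A 2B 17 A9.
Big-endian stores the most-significant byte at the lowest address.
So the memory order matches the most-significant-first order: 66 68 40 D8 8A 2B 17 A9.

66 68 40 D8 8A 2B 17 A9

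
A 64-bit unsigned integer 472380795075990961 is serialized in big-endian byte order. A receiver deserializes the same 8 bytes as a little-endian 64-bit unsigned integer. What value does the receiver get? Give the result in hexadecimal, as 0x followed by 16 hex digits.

472380795075990961 in 64-bit hexadecimal is 0x068E3BD4913895B1.
Stored big-endian, the bytes at ascending addresses are 06 8E 3B D4 91 38 95 B1.
Read back as little-endian, the first byte is least significant, giving 0xB1953891D43B8E06.

0xB1953891D43B8E06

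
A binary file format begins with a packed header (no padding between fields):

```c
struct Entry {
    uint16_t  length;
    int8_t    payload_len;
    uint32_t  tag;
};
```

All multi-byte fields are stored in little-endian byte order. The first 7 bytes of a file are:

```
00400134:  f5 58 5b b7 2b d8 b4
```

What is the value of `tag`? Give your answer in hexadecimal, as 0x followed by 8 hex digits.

0xB4D82BB7

`tag` follows `length` (2 B), `payload_len` (1 B), so it starts at offset 2 + 1 = 3 and occupies 4 bytes.
Bytes at offsets 3..6: B7 2B D8 B4.
Little-endian: lowest address holds the least-significant byte.
Reassemble most-significant byte first: B4 D8 2B B7 → 0xB4D82BB7.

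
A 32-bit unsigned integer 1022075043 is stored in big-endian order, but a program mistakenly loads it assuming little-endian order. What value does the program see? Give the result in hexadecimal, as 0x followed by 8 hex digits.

0xA3A0EB3C

1022075043 in 32-bit hexadecimal is 0x3CEBA0A3.
Stored big-endian, the bytes at ascending addresses are 3C EB A0 A3.
Read back as little-endian, the first byte is least significant, giving 0xA3A0EB3C.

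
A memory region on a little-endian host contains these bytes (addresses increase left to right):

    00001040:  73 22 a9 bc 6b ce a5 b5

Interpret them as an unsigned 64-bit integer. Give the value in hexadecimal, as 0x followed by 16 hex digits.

0xB5A5CE6BBCA92273

In little-endian order the low byte comes first in memory.
Reassemble most-significant byte first: B5 A5 CE 6B BC A9 22 73 → 0xB5A5CE6BBCA92273.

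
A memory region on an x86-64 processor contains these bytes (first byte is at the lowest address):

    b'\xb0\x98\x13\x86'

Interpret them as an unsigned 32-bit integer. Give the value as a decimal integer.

Little-endian: lowest address holds the least-significant byte.
Reassemble most-significant byte first: 86 13 98 B0 → 0x861398B0.
0x861398B0 = 2249431216.

2249431216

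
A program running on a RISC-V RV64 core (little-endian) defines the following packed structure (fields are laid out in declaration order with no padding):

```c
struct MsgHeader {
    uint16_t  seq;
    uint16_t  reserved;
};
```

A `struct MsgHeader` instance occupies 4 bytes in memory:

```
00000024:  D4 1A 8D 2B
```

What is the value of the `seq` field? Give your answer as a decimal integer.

`seq` is the first field, at byte offset 0, occupying 2 bytes.
Bytes at offsets 0..1: D4 1A.
Little-endian stores the least-significant byte at the lowest address.
Reassemble most-significant byte first: 1A D4 → 0x1AD4.
0x1AD4 = 6868.

6868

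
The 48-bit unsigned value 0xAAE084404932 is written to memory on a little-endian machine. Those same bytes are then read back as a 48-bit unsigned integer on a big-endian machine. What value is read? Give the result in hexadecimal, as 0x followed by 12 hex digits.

0x32494084E0AA

Stored little-endian, the bytes at ascending addresses are 32 49 40 84 E0 AA.
Read back as big-endian, the last byte is least significant, giving 0x32494084E0AA.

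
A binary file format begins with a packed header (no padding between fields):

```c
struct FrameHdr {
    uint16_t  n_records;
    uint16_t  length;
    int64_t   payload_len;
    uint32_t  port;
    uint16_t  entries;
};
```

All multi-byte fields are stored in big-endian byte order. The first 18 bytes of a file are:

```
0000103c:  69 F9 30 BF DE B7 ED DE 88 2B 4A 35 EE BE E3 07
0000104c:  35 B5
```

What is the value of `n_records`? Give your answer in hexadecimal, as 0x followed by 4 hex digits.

0x69F9

`n_records` is the first field, at byte offset 0, occupying 2 bytes.
Bytes at offsets 0..1: 69 F9.
In big-endian order the high byte comes first in memory.
The bytes are already most-significant first: 0x69F9.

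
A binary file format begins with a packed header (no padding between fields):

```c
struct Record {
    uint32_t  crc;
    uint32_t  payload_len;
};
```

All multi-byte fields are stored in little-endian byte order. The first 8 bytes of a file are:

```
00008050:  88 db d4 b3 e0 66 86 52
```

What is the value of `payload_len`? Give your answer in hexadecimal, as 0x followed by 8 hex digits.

0x528666E0

`payload_len` follows `crc` (4 bytes), so it starts at byte offset 4 and occupies 4 bytes.
Bytes at offsets 4..7: E0 66 86 52.
Little-endian: lowest address holds the least-significant byte.
Reassemble most-significant byte first: 52 86 66 E0 → 0x528666E0.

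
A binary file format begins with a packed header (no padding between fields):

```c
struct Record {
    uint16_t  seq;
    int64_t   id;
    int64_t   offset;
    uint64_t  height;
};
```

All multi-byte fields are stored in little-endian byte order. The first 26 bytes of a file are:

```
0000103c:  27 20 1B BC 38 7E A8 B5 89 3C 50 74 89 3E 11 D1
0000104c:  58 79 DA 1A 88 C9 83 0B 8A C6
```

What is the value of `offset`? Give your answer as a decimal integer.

8743968548533662800

`offset` follows `seq` (2 B), `id` (8 B), so it starts at offset 2 + 8 = 10 and occupies 8 bytes.
Bytes at offsets 10..17: 50 74 89 3E 11 D1 58 79.
In little-endian order the low byte comes first in memory.
Reassemble most-significant byte first: 79 58 D1 11 3E 89 74 50 → 0x7958D1113E897450.
0x7958D1113E897450 = 8743968548533662800.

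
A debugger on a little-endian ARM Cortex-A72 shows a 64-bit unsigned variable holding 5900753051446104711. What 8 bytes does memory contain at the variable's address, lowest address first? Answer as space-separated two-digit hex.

5900753051446104711 in hexadecimal, padded to 64 bits, is 0x51E3AFA302BF5287.
Split into bytes (most-significant first): 51 E3 AF A3 02 BF 52 87.
In little-endian order the low byte comes first in memory.
So at ascending addresses the bytes are 87 52 BF 02 A3 AF E3 51.

87 52 BF 02 A3 AF E3 51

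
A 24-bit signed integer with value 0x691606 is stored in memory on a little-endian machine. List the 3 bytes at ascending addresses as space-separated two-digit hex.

06 16 69

Split into bytes (most-significant first): 69 16 06.
Little-endian stores the least-significant byte at the lowest address.
So at ascending addresses the bytes are 06 16 69.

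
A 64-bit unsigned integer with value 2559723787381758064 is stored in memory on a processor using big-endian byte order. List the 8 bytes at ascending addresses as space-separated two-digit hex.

23 85 F7 38 FE 01 D8 70

2559723787381758064 in hexadecimal, padded to 64 bits, is 0x2385F738FE01D870.
Split into bytes (most-significant first): 23 85 F7 38 FE 01 D8 70.
In big-endian order the high byte comes first in memory.
So the memory order matches the most-significant-first order: 23 85 F7 38 FE 01 D8 70.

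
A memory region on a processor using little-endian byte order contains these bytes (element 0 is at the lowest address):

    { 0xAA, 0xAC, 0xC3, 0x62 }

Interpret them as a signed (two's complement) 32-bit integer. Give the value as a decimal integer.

Little-endian stores the least-significant byte at the lowest address.
Reassemble most-significant byte first: 62 C3 AC AA → 0x62C3ACAA.
0x62C3ACAA = 1656990890.

1656990890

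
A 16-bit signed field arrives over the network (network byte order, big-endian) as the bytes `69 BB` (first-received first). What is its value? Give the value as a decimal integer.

In big-endian order the high byte comes first in memory.
The bytes are already most-significant first: 0x69BB.
0x69BB = 27067.

27067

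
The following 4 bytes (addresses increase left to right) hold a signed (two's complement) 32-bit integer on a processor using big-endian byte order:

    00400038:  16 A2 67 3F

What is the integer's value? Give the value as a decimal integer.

In big-endian order the high byte comes first in memory.
The bytes are already most-significant first: 0x16A2673F.
0x16A2673F = 379742015.

379742015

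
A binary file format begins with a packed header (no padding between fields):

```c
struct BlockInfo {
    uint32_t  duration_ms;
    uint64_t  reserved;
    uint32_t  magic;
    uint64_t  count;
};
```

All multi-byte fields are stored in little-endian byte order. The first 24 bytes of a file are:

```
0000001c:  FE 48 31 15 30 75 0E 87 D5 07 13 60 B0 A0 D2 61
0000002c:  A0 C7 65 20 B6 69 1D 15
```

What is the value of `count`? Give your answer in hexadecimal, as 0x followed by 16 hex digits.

`count` follows `duration_ms` (4 B), `reserved` (8 B), `magic` (4 B), so it starts at offset 4 + 8 + 4 = 16 and occupies 8 bytes.
Bytes at offsets 16..23: A0 C7 65 20 B6 69 1D 15.
In little-endian order the low byte comes first in memory.
Reassemble most-significant byte first: 15 1D 69 B6 20 65 C7 A0 → 0x151D69B62065C7A0.

0x151D69B62065C7A0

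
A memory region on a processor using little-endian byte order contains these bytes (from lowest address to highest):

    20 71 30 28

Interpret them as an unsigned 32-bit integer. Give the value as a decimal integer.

674263328

In little-endian order the low byte comes first in memory.
Reassemble most-significant byte first: 28 30 71 20 → 0x28307120.
0x28307120 = 674263328.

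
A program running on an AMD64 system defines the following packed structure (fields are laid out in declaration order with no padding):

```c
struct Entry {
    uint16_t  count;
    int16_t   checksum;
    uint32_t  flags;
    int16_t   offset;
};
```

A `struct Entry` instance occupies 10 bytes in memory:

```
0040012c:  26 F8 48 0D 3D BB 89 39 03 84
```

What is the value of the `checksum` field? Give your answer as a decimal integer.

3400

`checksum` follows `count` (2 bytes), so it starts at byte offset 2 and occupies 2 bytes.
Bytes at offsets 2..3: 48 0D.
In little-endian order the low byte comes first in memory.
Reassemble most-significant byte first: 0D 48 → 0x0D48.
0x0D48 = 3400.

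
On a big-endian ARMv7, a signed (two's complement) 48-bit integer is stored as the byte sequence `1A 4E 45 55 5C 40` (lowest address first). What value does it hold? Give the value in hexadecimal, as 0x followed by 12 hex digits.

In big-endian order the high byte comes first in memory.
The bytes are already most-significant first: 0x1A4E45555C40.

0x1A4E45555C40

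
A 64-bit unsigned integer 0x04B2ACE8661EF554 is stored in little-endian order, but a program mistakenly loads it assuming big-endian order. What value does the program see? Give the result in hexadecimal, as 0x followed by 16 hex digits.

0x54F51E66E8ACB204

Stored little-endian, the bytes at ascending addresses are 54 F5 1E 66 E8 AC B2 04.
Read back as big-endian, the last byte is least significant, giving 0x54F51E66E8ACB204.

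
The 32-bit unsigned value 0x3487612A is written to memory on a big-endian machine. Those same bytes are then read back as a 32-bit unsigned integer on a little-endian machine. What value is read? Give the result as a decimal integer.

Stored big-endian, the bytes at ascending addresses are 34 87 61 2A.
Read back as little-endian, the first byte is least significant, giving 0x2A618734.
0x2A618734 = 711034676.

711034676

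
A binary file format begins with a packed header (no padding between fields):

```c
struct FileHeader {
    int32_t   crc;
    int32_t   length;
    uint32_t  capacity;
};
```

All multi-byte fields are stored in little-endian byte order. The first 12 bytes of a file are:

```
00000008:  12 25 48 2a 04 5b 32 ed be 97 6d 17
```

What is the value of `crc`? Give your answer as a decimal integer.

709371154

`crc` is the first field, at byte offset 0, occupying 4 bytes.
Bytes at offsets 0..3: 12 25 48 2A.
Little-endian: lowest address holds the least-significant byte.
Reassemble most-significant byte first: 2A 48 25 12 → 0x2A482512.
0x2A482512 = 709371154.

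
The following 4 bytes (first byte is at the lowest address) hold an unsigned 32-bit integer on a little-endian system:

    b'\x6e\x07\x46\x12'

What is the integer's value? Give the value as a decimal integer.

Little-endian stores the least-significant byte at the lowest address.
Reassemble most-significant byte first: 12 46 07 6E → 0x1246076E.
0x1246076E = 306579310.

306579310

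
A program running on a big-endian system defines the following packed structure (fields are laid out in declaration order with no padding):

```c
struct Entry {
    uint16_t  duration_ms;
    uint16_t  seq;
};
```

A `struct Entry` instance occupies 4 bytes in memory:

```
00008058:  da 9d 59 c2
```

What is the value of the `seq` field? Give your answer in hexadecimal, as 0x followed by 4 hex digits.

`seq` follows `duration_ms` (2 bytes), so it starts at byte offset 2 and occupies 2 bytes.
Bytes at offsets 2..3: 59 C2.
Big-endian: lowest address holds the most-significant byte.
The bytes are already most-significant first: 0x59C2.

0x59C2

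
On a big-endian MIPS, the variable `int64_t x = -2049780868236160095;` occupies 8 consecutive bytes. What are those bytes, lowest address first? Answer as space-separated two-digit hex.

Two's complement of -2049780868236160095 in 64 bits: 2049780868236160095 = 0x1C7248D6E69BAC5F; invert → 0xE38DB729196453A0; add 1 → 0xE38DB729196453A1.
Split into bytes (most-significant first): E3 8D B7 29 19 64 53 A1.
In big-endian order the high byte comes first in memory.
So the memory order matches the most-significant-first order: E3 8D B7 29 19 64 53 A1.

E3 8D B7 29 19 64 53 A1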